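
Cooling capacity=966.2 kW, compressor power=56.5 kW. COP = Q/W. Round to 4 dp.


COP = 966.2 / 56.5 = 17.1009

17.1009


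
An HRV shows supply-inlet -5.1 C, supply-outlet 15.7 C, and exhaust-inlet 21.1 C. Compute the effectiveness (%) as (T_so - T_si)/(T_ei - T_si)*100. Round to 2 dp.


eff = (15.7-(-5.1))/(21.1-(-5.1))*100 = 79.39 %

79.39 %


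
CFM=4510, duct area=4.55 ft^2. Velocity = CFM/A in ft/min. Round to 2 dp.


V = 4510 / 4.55 = 991.21 ft/min

991.21 ft/min


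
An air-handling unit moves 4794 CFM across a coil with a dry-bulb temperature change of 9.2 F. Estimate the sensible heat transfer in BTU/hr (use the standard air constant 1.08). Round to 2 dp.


Q = 1.08 * 4794 * 9.2 = 47633.18 BTU/hr

47633.18 BTU/hr


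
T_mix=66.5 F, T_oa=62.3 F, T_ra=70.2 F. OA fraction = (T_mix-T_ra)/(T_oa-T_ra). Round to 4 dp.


frac = (66.5 - 70.2) / (62.3 - 70.2) = 0.4684

0.4684


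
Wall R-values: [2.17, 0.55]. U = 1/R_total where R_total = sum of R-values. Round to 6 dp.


R_total = 2.17 + 0.55 = 2.72
U = 1/2.72 = 0.367647

0.367647


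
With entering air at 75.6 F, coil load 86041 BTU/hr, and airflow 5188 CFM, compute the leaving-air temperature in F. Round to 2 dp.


dT = 86041/(1.08*5188) = 15.3561
T_leave = 75.6 - 15.3561 = 60.24 F

60.24 F


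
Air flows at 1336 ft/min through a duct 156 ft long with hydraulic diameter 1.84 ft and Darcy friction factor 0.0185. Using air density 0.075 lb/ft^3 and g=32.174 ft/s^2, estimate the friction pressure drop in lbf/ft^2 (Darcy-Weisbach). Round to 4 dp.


v_fps = 1336/60 = 22.2667 ft/s
dp = 0.0185*(156/1.84)*0.075*22.2667^2/(2*32.174) = 0.9064 lbf/ft^2

0.9064 lbf/ft^2


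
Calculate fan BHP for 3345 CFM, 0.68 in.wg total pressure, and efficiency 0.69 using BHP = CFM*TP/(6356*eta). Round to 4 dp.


BHP = 3345 * 0.68 / (6356 * 0.69) = 0.5186 hp

0.5186 hp


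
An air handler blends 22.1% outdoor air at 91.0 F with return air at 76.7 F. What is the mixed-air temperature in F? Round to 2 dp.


T_mix = 76.7 + (22.1/100)*(91.0-76.7) = 79.86 F

79.86 F


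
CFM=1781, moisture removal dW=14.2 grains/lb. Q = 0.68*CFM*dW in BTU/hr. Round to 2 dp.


Q = 0.68 * 1781 * 14.2 = 17197.34 BTU/hr

17197.34 BTU/hr


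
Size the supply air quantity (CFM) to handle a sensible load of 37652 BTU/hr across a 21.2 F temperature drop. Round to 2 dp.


CFM = 37652 / (1.08 * 21.2) = 1644.48

1644.48 CFM


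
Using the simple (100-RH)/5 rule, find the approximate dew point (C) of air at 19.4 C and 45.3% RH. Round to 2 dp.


Td = 19.4 - (100-45.3)/5 = 8.46 C

8.46 C


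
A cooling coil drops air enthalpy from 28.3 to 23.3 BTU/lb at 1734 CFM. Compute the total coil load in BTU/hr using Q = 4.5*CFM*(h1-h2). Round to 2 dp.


Q = 4.5 * 1734 * (28.3 - 23.3) = 39015.00 BTU/hr

39015.00 BTU/hr


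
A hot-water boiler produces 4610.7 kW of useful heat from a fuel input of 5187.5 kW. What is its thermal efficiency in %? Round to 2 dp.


eta = (4610.7/5187.5)*100 = 88.88 %

88.88 %


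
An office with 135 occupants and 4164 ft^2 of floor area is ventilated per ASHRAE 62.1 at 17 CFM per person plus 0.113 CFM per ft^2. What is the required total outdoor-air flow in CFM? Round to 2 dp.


Total = 135*17 + 4164*0.113 = 2765.53 CFM

2765.53 CFM


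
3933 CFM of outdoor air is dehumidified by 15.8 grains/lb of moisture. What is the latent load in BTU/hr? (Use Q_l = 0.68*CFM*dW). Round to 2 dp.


Q = 0.68 * 3933 * 15.8 = 42256.15 BTU/hr

42256.15 BTU/hr


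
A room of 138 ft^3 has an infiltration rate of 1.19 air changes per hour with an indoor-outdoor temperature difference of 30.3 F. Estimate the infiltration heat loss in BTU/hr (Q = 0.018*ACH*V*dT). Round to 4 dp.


Q = 0.018 * 1.19 * 138 * 30.3 = 89.5656 BTU/hr

89.5656 BTU/hr


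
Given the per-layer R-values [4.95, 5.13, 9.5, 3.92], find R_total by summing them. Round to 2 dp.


R_total = 4.95 + 5.13 + 9.5 + 3.92 = 23.50

23.50


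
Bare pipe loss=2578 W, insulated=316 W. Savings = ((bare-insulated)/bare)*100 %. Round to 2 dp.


Savings = ((2578-316)/2578)*100 = 87.74 %

87.74 %


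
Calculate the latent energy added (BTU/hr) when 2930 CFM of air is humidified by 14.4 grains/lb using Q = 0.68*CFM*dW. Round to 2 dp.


Q = 0.68 * 2930 * 14.4 = 28690.56 BTU/hr

28690.56 BTU/hr


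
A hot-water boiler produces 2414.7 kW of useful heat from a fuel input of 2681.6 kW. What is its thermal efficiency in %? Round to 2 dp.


eta = (2414.7/2681.6)*100 = 90.05 %

90.05 %


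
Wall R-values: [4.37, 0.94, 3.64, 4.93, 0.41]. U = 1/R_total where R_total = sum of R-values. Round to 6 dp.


R_total = 4.37 + 0.94 + 3.64 + 4.93 + 0.41 = 14.29
U = 1/14.29 = 0.069979

0.069979


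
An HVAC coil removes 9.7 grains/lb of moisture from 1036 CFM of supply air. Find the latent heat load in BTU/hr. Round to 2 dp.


Q = 0.68 * 1036 * 9.7 = 6833.46 BTU/hr

6833.46 BTU/hr


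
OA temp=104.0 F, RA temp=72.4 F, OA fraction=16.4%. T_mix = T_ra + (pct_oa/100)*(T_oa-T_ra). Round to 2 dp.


T_mix = 72.4 + (16.4/100)*(104.0-72.4) = 77.58 F

77.58 F


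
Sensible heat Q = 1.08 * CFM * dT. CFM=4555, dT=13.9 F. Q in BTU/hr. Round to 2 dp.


Q = 1.08 * 4555 * 13.9 = 68379.66 BTU/hr

68379.66 BTU/hr


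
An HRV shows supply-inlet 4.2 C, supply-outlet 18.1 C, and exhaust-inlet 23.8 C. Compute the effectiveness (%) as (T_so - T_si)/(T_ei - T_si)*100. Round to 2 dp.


eff = (18.1-4.2)/(23.8-4.2)*100 = 70.92 %

70.92 %


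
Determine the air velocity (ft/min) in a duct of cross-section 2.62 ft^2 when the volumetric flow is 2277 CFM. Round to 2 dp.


V = 2277 / 2.62 = 869.08 ft/min

869.08 ft/min


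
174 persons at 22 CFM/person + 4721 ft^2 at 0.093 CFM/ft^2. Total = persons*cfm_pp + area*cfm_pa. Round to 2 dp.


Total = 174*22 + 4721*0.093 = 4267.05 CFM

4267.05 CFM


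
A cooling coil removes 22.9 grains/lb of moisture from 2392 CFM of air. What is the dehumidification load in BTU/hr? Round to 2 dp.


Q = 0.68 * 2392 * 22.9 = 37248.22 BTU/hr

37248.22 BTU/hr


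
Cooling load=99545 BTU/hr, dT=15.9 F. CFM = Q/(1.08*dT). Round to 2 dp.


CFM = 99545 / (1.08 * 15.9) = 5796.94

5796.94 CFM


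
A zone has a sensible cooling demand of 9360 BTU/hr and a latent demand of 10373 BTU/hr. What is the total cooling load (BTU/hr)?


Qt = 9360 + 10373 = 19733 BTU/hr

19733 BTU/hr


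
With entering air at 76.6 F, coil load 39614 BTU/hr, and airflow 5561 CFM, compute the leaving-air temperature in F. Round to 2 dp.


dT = 39614/(1.08*5561) = 6.5959
T_leave = 76.6 - 6.5959 = 70.00 F

70.00 F


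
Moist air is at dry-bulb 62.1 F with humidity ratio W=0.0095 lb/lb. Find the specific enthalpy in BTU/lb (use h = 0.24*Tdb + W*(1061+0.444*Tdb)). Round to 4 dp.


h = 0.24*62.1 + 0.0095*(1061+0.444*62.1) = 25.2454 BTU/lb

25.2454 BTU/lb


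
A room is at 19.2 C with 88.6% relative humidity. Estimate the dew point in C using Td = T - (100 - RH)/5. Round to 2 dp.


Td = 19.2 - (100-88.6)/5 = 16.92 C

16.92 C


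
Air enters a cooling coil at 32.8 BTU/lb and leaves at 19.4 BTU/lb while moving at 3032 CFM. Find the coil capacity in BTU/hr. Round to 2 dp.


Q = 4.5 * 3032 * (32.8 - 19.4) = 182829.60 BTU/hr

182829.60 BTU/hr


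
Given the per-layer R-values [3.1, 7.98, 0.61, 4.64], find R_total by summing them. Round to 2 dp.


R_total = 3.1 + 7.98 + 0.61 + 4.64 = 16.33

16.33


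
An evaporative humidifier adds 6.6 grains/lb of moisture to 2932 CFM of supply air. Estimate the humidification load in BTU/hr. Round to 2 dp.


Q = 0.68 * 2932 * 6.6 = 13158.82 BTU/hr

13158.82 BTU/hr


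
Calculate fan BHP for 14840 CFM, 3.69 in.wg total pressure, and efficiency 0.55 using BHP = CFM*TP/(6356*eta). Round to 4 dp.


BHP = 14840 * 3.69 / (6356 * 0.55) = 15.6644 hp

15.6644 hp


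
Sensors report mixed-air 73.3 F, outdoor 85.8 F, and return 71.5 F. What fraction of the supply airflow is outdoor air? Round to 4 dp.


frac = (73.3 - 71.5) / (85.8 - 71.5) = 0.1259

0.1259


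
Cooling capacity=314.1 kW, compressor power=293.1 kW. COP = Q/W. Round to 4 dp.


COP = 314.1 / 293.1 = 1.0716

1.0716


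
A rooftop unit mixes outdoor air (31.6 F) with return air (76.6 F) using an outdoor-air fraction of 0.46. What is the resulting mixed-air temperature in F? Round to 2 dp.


T_mix = 0.46*31.6 + 0.54*76.6 = 55.90 F

55.90 F


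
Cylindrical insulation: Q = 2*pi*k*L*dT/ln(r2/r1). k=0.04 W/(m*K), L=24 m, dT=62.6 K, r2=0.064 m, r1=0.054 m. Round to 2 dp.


Q = 2*pi*0.04*24*62.6/ln(0.064/0.054) = 2222.46 W

2222.46 W


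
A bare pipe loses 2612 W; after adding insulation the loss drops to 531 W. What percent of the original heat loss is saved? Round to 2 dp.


Savings = ((2612-531)/2612)*100 = 79.67 %

79.67 %


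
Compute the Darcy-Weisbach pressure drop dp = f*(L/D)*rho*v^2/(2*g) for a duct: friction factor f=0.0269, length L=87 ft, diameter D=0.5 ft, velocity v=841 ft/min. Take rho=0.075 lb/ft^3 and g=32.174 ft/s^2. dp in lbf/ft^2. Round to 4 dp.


v_fps = 841/60 = 14.0167 ft/s
dp = 0.0269*(87/0.5)*0.075*14.0167^2/(2*32.174) = 1.0718 lbf/ft^2

1.0718 lbf/ft^2


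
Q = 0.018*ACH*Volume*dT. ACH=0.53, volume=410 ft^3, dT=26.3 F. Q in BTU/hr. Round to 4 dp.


Q = 0.018 * 0.53 * 410 * 26.3 = 102.8698 BTU/hr

102.8698 BTU/hr


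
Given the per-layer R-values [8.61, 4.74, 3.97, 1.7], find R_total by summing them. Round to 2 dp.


R_total = 8.61 + 4.74 + 3.97 + 1.7 = 19.02

19.02


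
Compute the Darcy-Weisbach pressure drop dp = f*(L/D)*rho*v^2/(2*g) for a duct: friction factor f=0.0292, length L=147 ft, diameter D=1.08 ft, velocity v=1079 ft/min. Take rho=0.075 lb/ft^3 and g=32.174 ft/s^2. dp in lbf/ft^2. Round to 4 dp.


v_fps = 1079/60 = 17.9833 ft/s
dp = 0.0292*(147/1.08)*0.075*17.9833^2/(2*32.174) = 1.4981 lbf/ft^2

1.4981 lbf/ft^2


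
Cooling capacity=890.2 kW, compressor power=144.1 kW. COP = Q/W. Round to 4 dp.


COP = 890.2 / 144.1 = 6.1777

6.1777


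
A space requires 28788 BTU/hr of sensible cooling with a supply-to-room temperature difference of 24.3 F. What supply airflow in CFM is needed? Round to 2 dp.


CFM = 28788 / (1.08 * 24.3) = 1096.94

1096.94 CFM


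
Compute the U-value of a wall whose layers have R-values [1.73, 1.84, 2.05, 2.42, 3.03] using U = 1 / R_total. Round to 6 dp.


R_total = 1.73 + 1.84 + 2.05 + 2.42 + 3.03 = 11.07
U = 1/11.07 = 0.090334

0.090334


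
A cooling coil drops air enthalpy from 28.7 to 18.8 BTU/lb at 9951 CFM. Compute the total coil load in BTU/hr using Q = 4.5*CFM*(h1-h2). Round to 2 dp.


Q = 4.5 * 9951 * (28.7 - 18.8) = 443317.05 BTU/hr

443317.05 BTU/hr


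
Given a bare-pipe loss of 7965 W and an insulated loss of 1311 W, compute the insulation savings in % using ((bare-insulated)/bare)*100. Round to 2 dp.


Savings = ((7965-1311)/7965)*100 = 83.54 %

83.54 %


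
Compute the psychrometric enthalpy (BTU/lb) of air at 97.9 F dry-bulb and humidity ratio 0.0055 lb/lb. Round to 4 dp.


h = 0.24*97.9 + 0.0055*(1061+0.444*97.9) = 29.5706 BTU/lb

29.5706 BTU/lb


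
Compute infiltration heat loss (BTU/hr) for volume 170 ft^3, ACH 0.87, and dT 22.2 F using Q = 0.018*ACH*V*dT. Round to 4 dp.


Q = 0.018 * 0.87 * 170 * 22.2 = 59.1008 BTU/hr

59.1008 BTU/hr


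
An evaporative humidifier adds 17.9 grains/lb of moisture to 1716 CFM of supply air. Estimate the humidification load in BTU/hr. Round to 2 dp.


Q = 0.68 * 1716 * 17.9 = 20887.15 BTU/hr

20887.15 BTU/hr


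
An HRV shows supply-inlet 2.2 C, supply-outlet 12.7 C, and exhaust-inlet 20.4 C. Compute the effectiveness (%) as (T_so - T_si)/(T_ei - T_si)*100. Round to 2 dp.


eff = (12.7-2.2)/(20.4-2.2)*100 = 57.69 %

57.69 %


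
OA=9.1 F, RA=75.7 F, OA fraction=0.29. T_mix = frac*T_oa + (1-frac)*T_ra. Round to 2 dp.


T_mix = 0.29*9.1 + 0.71*75.7 = 56.39 F

56.39 F


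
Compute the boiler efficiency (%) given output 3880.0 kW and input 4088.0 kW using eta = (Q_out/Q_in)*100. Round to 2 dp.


eta = (3880.0/4088.0)*100 = 94.91 %

94.91 %


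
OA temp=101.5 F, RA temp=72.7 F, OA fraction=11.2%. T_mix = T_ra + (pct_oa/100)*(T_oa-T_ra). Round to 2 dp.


T_mix = 72.7 + (11.2/100)*(101.5-72.7) = 75.93 F

75.93 F


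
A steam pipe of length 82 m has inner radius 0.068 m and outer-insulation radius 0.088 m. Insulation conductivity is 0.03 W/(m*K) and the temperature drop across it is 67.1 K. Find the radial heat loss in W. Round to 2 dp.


Q = 2*pi*0.03*82*67.1/ln(0.088/0.068) = 4022.59 W

4022.59 W


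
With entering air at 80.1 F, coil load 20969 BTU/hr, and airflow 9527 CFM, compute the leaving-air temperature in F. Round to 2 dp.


dT = 20969/(1.08*9527) = 2.0380
T_leave = 80.1 - 2.0380 = 78.06 F

78.06 F


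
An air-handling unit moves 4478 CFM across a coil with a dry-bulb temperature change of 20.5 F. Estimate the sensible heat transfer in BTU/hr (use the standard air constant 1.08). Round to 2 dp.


Q = 1.08 * 4478 * 20.5 = 99142.92 BTU/hr

99142.92 BTU/hr


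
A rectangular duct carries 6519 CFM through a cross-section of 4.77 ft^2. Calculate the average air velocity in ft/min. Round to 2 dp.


V = 6519 / 4.77 = 1366.67 ft/min

1366.67 ft/min


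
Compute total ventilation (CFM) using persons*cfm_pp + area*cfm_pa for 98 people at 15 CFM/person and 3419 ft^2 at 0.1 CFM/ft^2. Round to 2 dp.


Total = 98*15 + 3419*0.1 = 1811.90 CFM

1811.90 CFM


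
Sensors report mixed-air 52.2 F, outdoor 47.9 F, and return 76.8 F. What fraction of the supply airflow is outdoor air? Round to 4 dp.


frac = (52.2 - 76.8) / (47.9 - 76.8) = 0.8512

0.8512


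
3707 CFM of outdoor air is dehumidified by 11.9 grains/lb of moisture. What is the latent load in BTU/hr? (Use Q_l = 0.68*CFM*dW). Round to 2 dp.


Q = 0.68 * 3707 * 11.9 = 29997.04 BTU/hr

29997.04 BTU/hr


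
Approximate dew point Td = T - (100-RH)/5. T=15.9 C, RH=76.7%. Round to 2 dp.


Td = 15.9 - (100-76.7)/5 = 11.24 C

11.24 C


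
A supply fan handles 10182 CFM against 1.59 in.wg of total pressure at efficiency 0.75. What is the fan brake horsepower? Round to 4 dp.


BHP = 10182 * 1.59 / (6356 * 0.75) = 3.3961 hp

3.3961 hp


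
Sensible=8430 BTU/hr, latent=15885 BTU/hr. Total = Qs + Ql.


Qt = 8430 + 15885 = 24315 BTU/hr

24315 BTU/hr


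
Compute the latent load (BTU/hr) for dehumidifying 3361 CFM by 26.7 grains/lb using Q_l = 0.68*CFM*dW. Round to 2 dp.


Q = 0.68 * 3361 * 26.7 = 61022.32 BTU/hr

61022.32 BTU/hr


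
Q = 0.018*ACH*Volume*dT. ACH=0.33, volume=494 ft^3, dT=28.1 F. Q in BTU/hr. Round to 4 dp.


Q = 0.018 * 0.33 * 494 * 28.1 = 82.4555 BTU/hr

82.4555 BTU/hr


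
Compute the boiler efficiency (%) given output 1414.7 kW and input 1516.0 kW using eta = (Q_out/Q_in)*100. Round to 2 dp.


eta = (1414.7/1516.0)*100 = 93.32 %

93.32 %


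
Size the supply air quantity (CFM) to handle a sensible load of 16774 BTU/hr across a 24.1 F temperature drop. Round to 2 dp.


CFM = 16774 / (1.08 * 24.1) = 644.46

644.46 CFM


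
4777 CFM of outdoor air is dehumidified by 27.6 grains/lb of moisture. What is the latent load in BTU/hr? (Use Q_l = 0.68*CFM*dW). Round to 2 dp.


Q = 0.68 * 4777 * 27.6 = 89654.74 BTU/hr

89654.74 BTU/hr


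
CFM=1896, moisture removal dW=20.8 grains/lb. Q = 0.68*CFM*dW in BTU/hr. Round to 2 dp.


Q = 0.68 * 1896 * 20.8 = 26817.02 BTU/hr

26817.02 BTU/hr


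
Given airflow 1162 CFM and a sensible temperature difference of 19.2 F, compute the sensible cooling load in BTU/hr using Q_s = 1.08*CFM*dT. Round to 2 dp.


Q = 1.08 * 1162 * 19.2 = 24095.23 BTU/hr

24095.23 BTU/hr


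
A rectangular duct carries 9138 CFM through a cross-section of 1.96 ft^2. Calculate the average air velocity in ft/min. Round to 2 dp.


V = 9138 / 1.96 = 4662.24 ft/min

4662.24 ft/min


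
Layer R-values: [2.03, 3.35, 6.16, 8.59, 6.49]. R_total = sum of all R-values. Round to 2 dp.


R_total = 2.03 + 3.35 + 6.16 + 8.59 + 6.49 = 26.62

26.62


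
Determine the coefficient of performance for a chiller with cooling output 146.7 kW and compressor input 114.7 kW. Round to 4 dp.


COP = 146.7 / 114.7 = 1.2790

1.2790


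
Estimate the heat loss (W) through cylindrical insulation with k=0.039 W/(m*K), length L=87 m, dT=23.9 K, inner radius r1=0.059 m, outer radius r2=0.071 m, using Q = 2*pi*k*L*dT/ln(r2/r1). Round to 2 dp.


Q = 2*pi*0.039*87*23.9/ln(0.071/0.059) = 2752.05 W

2752.05 W


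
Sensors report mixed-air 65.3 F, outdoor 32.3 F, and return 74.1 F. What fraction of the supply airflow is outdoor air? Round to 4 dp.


frac = (65.3 - 74.1) / (32.3 - 74.1) = 0.2105

0.2105


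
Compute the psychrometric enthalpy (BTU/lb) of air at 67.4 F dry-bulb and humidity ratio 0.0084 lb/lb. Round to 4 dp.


h = 0.24*67.4 + 0.0084*(1061+0.444*67.4) = 25.3398 BTU/lb

25.3398 BTU/lb


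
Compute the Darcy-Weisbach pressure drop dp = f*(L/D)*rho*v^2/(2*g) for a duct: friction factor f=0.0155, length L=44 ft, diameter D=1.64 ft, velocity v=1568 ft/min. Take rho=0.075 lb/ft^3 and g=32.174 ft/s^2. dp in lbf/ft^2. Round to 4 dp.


v_fps = 1568/60 = 26.1333 ft/s
dp = 0.0155*(44/1.64)*0.075*26.1333^2/(2*32.174) = 0.3310 lbf/ft^2

0.3310 lbf/ft^2


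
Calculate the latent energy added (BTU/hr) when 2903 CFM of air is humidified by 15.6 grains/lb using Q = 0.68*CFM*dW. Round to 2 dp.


Q = 0.68 * 2903 * 15.6 = 30795.02 BTU/hr

30795.02 BTU/hr


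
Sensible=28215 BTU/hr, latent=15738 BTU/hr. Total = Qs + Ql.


Qt = 28215 + 15738 = 43953 BTU/hr

43953 BTU/hr


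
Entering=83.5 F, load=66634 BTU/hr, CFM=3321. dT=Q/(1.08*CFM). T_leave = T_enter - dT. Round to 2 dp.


dT = 66634/(1.08*3321) = 18.5782
T_leave = 83.5 - 18.5782 = 64.92 F

64.92 F


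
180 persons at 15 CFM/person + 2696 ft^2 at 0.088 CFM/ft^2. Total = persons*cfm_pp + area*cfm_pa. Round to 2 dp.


Total = 180*15 + 2696*0.088 = 2937.25 CFM

2937.25 CFM


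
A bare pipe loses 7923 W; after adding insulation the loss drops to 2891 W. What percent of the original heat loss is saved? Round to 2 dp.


Savings = ((7923-2891)/7923)*100 = 63.51 %

63.51 %


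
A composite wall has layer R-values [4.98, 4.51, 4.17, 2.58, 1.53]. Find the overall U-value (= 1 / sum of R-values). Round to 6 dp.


R_total = 4.98 + 4.51 + 4.17 + 2.58 + 1.53 = 17.77
U = 1/17.77 = 0.056275

0.056275


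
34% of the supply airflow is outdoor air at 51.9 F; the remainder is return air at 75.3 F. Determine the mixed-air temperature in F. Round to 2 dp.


T_mix = 0.34*51.9 + 0.66*75.3 = 67.34 F

67.34 F


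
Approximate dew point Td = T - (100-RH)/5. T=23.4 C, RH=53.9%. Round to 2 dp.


Td = 23.4 - (100-53.9)/5 = 14.18 C

14.18 C


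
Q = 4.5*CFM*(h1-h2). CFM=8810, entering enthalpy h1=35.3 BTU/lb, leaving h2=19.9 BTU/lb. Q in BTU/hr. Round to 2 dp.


Q = 4.5 * 8810 * (35.3 - 19.9) = 610533.00 BTU/hr

610533.00 BTU/hr


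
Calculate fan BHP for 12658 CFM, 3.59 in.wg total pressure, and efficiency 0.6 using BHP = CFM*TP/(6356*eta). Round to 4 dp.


BHP = 12658 * 3.59 / (6356 * 0.6) = 11.9158 hp

11.9158 hp


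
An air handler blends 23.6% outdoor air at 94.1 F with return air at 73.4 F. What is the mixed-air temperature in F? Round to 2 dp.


T_mix = 73.4 + (23.6/100)*(94.1-73.4) = 78.29 F

78.29 F


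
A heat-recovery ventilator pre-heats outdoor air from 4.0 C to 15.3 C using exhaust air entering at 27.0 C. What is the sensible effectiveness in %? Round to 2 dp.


eff = (15.3-4.0)/(27.0-4.0)*100 = 49.13 %

49.13 %


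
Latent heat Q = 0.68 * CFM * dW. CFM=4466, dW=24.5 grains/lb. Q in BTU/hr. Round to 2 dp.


Q = 0.68 * 4466 * 24.5 = 74403.56 BTU/hr

74403.56 BTU/hr


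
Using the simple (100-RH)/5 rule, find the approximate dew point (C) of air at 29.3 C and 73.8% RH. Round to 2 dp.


Td = 29.3 - (100-73.8)/5 = 24.06 C

24.06 C


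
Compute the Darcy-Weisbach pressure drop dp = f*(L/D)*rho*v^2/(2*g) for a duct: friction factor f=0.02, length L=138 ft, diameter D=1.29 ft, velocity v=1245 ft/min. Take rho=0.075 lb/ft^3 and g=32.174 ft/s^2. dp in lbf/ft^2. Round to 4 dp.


v_fps = 1245/60 = 20.75 ft/s
dp = 0.02*(138/1.29)*0.075*20.75^2/(2*32.174) = 1.0737 lbf/ft^2

1.0737 lbf/ft^2


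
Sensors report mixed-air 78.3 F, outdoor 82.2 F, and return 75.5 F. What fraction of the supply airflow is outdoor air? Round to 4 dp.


frac = (78.3 - 75.5) / (82.2 - 75.5) = 0.4179

0.4179


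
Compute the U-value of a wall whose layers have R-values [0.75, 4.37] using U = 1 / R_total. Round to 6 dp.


R_total = 0.75 + 4.37 = 5.12
U = 1/5.12 = 0.195313

0.195313


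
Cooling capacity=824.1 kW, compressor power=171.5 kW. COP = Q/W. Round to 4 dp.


COP = 824.1 / 171.5 = 4.8052

4.8052


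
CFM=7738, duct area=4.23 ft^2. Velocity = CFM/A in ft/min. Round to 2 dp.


V = 7738 / 4.23 = 1829.31 ft/min

1829.31 ft/min


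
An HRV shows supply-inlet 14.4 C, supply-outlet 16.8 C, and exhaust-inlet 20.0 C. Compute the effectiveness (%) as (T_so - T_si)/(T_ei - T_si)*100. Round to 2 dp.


eff = (16.8-14.4)/(20.0-14.4)*100 = 42.86 %

42.86 %


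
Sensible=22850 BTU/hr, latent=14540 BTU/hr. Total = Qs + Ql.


Qt = 22850 + 14540 = 37390 BTU/hr

37390 BTU/hr


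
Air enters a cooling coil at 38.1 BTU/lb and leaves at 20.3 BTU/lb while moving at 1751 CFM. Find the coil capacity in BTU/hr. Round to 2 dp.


Q = 4.5 * 1751 * (38.1 - 20.3) = 140255.10 BTU/hr

140255.10 BTU/hr


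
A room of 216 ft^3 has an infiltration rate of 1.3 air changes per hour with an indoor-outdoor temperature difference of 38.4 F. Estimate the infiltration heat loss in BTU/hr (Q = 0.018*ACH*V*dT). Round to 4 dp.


Q = 0.018 * 1.3 * 216 * 38.4 = 194.0890 BTU/hr

194.0890 BTU/hr


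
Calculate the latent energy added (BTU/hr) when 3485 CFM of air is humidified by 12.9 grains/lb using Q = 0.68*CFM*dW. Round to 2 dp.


Q = 0.68 * 3485 * 12.9 = 30570.42 BTU/hr

30570.42 BTU/hr


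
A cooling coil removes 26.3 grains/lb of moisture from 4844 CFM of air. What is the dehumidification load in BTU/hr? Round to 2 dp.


Q = 0.68 * 4844 * 26.3 = 86630.10 BTU/hr

86630.10 BTU/hr


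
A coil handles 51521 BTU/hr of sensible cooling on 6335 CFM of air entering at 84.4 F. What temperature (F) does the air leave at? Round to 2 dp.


dT = 51521/(1.08*6335) = 7.5303
T_leave = 84.4 - 7.5303 = 76.87 F

76.87 F


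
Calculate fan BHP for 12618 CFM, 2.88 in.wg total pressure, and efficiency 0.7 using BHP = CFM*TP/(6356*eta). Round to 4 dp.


BHP = 12618 * 2.88 / (6356 * 0.7) = 8.1677 hp

8.1677 hp


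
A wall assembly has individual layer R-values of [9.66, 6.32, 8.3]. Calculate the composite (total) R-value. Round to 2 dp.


R_total = 9.66 + 6.32 + 8.3 = 24.28

24.28


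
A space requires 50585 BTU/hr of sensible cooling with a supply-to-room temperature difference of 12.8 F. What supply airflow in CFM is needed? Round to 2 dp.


CFM = 50585 / (1.08 * 12.8) = 3659.22

3659.22 CFM


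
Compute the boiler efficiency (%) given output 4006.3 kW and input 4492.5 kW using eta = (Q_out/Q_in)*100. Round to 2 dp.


eta = (4006.3/4492.5)*100 = 89.18 %

89.18 %


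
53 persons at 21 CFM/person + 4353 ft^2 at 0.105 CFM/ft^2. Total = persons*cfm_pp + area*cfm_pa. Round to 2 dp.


Total = 53*21 + 4353*0.105 = 1570.07 CFM

1570.07 CFM


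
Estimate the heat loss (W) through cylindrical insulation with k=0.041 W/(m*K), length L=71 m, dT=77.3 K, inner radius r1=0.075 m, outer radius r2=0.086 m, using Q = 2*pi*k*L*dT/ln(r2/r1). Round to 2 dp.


Q = 2*pi*0.041*71*77.3/ln(0.086/0.075) = 10330.65 W

10330.65 W


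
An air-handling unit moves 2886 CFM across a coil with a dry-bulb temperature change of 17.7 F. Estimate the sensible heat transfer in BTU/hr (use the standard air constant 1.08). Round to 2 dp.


Q = 1.08 * 2886 * 17.7 = 55168.78 BTU/hr

55168.78 BTU/hr


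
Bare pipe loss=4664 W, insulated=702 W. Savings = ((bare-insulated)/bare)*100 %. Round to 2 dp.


Savings = ((4664-702)/4664)*100 = 84.95 %

84.95 %


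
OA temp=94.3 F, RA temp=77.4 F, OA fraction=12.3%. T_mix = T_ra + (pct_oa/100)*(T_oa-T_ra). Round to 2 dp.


T_mix = 77.4 + (12.3/100)*(94.3-77.4) = 79.48 F

79.48 F


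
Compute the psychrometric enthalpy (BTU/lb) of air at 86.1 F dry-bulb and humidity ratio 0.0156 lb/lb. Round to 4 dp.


h = 0.24*86.1 + 0.0156*(1061+0.444*86.1) = 37.8120 BTU/lb

37.8120 BTU/lb


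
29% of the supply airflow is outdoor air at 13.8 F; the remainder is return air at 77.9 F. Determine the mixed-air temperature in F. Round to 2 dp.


T_mix = 0.29*13.8 + 0.71*77.9 = 59.31 F

59.31 F


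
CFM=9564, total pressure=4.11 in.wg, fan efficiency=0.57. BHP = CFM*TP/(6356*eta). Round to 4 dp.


BHP = 9564 * 4.11 / (6356 * 0.57) = 10.8498 hp

10.8498 hp


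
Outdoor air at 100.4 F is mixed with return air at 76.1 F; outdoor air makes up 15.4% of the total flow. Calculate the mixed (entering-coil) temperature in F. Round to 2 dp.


T_mix = 76.1 + (15.4/100)*(100.4-76.1) = 79.84 F

79.84 F


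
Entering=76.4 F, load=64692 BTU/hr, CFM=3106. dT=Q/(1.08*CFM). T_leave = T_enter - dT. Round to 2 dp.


dT = 64692/(1.08*3106) = 19.2853
T_leave = 76.4 - 19.2853 = 57.11 F

57.11 F


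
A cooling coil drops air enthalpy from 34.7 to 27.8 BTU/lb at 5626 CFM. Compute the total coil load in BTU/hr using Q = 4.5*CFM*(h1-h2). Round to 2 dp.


Q = 4.5 * 5626 * (34.7 - 27.8) = 174687.30 BTU/hr

174687.30 BTU/hr


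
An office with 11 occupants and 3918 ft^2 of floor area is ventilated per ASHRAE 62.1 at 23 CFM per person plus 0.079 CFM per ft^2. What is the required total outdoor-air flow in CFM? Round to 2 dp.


Total = 11*23 + 3918*0.079 = 562.52 CFM

562.52 CFM


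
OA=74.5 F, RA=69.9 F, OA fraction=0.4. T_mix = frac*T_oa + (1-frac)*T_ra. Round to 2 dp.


T_mix = 0.4*74.5 + 0.6*69.9 = 71.74 F

71.74 F


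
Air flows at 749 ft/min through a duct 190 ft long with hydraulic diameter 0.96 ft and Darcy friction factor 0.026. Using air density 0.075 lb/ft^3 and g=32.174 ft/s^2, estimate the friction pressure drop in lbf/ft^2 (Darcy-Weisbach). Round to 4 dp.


v_fps = 749/60 = 12.4833 ft/s
dp = 0.026*(190/0.96)*0.075*12.4833^2/(2*32.174) = 0.9346 lbf/ft^2

0.9346 lbf/ft^2


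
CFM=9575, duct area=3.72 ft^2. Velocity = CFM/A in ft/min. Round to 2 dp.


V = 9575 / 3.72 = 2573.92 ft/min

2573.92 ft/min


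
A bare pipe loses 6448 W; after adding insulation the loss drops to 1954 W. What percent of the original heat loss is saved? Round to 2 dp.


Savings = ((6448-1954)/6448)*100 = 69.70 %

69.70 %


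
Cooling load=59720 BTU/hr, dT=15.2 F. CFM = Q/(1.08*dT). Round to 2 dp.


CFM = 59720 / (1.08 * 15.2) = 3637.91

3637.91 CFM


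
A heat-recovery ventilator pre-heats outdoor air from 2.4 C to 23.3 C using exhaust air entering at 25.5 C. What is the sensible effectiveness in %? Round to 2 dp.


eff = (23.3-2.4)/(25.5-2.4)*100 = 90.48 %

90.48 %


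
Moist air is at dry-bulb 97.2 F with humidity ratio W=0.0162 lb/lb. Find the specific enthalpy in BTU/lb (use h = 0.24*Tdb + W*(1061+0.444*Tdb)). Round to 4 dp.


h = 0.24*97.2 + 0.0162*(1061+0.444*97.2) = 41.2153 BTU/lb

41.2153 BTU/lb


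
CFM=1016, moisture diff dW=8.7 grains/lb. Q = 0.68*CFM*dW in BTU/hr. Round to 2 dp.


Q = 0.68 * 1016 * 8.7 = 6010.66 BTU/hr

6010.66 BTU/hr


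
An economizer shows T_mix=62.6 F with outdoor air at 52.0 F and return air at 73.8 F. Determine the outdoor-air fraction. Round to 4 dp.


frac = (62.6 - 73.8) / (52.0 - 73.8) = 0.5138

0.5138


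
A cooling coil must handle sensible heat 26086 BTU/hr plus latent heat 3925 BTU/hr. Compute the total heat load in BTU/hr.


Qt = 26086 + 3925 = 30011 BTU/hr

30011 BTU/hr


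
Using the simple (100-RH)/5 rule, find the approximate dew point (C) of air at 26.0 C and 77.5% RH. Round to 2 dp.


Td = 26.0 - (100-77.5)/5 = 21.50 C

21.50 C


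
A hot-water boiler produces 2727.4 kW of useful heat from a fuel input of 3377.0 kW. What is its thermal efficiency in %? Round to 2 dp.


eta = (2727.4/3377.0)*100 = 80.76 %

80.76 %


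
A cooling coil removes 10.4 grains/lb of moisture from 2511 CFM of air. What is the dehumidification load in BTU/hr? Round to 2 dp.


Q = 0.68 * 2511 * 10.4 = 17757.79 BTU/hr

17757.79 BTU/hr


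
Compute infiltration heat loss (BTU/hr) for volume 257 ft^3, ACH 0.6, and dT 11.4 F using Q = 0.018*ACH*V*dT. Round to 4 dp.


Q = 0.018 * 0.6 * 257 * 11.4 = 31.6418 BTU/hr

31.6418 BTU/hr


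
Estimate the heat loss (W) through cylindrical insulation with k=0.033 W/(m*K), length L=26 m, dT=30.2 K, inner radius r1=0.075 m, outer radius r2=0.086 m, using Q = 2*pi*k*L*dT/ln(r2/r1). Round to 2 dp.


Q = 2*pi*0.033*26*30.2/ln(0.086/0.075) = 1189.60 W

1189.60 W


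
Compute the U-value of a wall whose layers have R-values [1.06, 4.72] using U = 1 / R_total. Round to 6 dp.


R_total = 1.06 + 4.72 = 5.78
U = 1/5.78 = 0.173010

0.173010


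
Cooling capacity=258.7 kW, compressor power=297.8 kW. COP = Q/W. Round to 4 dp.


COP = 258.7 / 297.8 = 0.8687

0.8687


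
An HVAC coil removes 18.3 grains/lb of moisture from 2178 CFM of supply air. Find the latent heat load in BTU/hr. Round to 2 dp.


Q = 0.68 * 2178 * 18.3 = 27103.03 BTU/hr

27103.03 BTU/hr


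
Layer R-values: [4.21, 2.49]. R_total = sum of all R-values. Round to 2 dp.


R_total = 4.21 + 2.49 = 6.70

6.70


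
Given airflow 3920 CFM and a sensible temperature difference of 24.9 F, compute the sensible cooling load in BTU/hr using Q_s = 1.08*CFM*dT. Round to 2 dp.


Q = 1.08 * 3920 * 24.9 = 105416.64 BTU/hr

105416.64 BTU/hr


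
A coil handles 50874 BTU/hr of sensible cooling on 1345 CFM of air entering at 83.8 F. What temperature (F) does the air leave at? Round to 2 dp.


dT = 50874/(1.08*1345) = 35.0227
T_leave = 83.8 - 35.0227 = 48.78 F

48.78 F


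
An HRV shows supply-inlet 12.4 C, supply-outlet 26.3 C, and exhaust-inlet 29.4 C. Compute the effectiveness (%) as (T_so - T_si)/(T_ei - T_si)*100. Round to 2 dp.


eff = (26.3-12.4)/(29.4-12.4)*100 = 81.76 %

81.76 %


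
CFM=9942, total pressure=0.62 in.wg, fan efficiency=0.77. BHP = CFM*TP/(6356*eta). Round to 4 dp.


BHP = 9942 * 0.62 / (6356 * 0.77) = 1.2595 hp

1.2595 hp


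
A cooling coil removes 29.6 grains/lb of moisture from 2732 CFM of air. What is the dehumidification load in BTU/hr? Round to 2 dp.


Q = 0.68 * 2732 * 29.6 = 54989.70 BTU/hr

54989.70 BTU/hr


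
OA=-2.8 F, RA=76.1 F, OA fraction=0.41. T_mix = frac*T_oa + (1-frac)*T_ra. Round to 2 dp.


T_mix = 0.41*(-2.8) + 0.59*76.1 = 43.75 F

43.75 F


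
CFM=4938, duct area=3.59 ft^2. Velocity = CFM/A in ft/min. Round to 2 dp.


V = 4938 / 3.59 = 1375.49 ft/min

1375.49 ft/min


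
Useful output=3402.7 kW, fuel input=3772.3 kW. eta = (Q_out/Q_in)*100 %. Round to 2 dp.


eta = (3402.7/3772.3)*100 = 90.20 %

90.20 %


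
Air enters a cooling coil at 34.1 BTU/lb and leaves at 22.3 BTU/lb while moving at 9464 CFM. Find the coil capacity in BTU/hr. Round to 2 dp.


Q = 4.5 * 9464 * (34.1 - 22.3) = 502538.40 BTU/hr

502538.40 BTU/hr


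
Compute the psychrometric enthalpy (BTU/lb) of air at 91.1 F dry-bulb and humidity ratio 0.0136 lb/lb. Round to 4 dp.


h = 0.24*91.1 + 0.0136*(1061+0.444*91.1) = 36.8437 BTU/lb

36.8437 BTU/lb


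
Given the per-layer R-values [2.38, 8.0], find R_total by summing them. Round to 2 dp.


R_total = 2.38 + 8.0 = 10.38

10.38


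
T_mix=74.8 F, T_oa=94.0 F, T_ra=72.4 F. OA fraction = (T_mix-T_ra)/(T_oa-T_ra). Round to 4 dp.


frac = (74.8 - 72.4) / (94.0 - 72.4) = 0.1111

0.1111


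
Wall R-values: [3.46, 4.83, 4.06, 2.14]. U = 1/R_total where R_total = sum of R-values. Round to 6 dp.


R_total = 3.46 + 4.83 + 4.06 + 2.14 = 14.49
U = 1/14.49 = 0.069013

0.069013


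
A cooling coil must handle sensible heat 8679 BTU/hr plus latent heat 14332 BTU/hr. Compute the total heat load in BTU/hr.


Qt = 8679 + 14332 = 23011 BTU/hr

23011 BTU/hr


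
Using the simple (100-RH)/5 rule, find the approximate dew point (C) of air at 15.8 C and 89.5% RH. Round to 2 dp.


Td = 15.8 - (100-89.5)/5 = 13.70 C

13.70 C


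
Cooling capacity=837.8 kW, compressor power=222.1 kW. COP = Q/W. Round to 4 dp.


COP = 837.8 / 222.1 = 3.7722

3.7722


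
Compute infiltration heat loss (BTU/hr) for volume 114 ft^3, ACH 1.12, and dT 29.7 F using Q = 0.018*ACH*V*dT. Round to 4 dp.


Q = 0.018 * 1.12 * 114 * 29.7 = 68.2577 BTU/hr

68.2577 BTU/hr


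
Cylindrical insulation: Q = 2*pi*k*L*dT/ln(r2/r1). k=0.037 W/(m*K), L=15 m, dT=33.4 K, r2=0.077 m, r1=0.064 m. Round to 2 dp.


Q = 2*pi*0.037*15*33.4/ln(0.077/0.064) = 629.84 W

629.84 W


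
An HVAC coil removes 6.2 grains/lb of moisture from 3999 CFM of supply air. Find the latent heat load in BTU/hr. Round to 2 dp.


Q = 0.68 * 3999 * 6.2 = 16859.78 BTU/hr

16859.78 BTU/hr


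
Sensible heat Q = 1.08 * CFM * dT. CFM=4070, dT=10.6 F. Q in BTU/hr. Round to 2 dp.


Q = 1.08 * 4070 * 10.6 = 46593.36 BTU/hr

46593.36 BTU/hr


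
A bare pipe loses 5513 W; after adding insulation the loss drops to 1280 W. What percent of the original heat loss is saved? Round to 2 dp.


Savings = ((5513-1280)/5513)*100 = 76.78 %

76.78 %


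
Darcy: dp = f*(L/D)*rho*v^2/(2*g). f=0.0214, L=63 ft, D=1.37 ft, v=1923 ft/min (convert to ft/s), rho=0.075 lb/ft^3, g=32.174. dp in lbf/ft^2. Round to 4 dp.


v_fps = 1923/60 = 32.05 ft/s
dp = 0.0214*(63/1.37)*0.075*32.05^2/(2*32.174) = 1.1782 lbf/ft^2

1.1782 lbf/ft^2


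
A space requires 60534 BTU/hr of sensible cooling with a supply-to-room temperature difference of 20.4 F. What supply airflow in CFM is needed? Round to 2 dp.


CFM = 60534 / (1.08 * 20.4) = 2747.55

2747.55 CFM


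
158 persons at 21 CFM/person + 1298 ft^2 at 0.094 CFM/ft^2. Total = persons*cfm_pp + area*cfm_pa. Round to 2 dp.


Total = 158*21 + 1298*0.094 = 3440.01 CFM

3440.01 CFM


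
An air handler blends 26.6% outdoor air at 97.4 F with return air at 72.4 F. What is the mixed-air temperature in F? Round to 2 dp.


T_mix = 72.4 + (26.6/100)*(97.4-72.4) = 79.05 F

79.05 F


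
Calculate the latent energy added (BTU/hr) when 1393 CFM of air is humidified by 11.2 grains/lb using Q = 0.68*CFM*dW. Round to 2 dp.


Q = 0.68 * 1393 * 11.2 = 10609.09 BTU/hr

10609.09 BTU/hr


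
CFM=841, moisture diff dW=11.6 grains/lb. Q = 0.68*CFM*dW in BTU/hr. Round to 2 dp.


Q = 0.68 * 841 * 11.6 = 6633.81 BTU/hr

6633.81 BTU/hr


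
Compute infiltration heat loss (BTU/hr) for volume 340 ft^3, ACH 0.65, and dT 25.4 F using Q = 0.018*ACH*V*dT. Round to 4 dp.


Q = 0.018 * 0.65 * 340 * 25.4 = 101.0412 BTU/hr

101.0412 BTU/hr


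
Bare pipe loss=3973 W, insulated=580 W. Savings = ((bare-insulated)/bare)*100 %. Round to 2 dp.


Savings = ((3973-580)/3973)*100 = 85.40 %

85.40 %


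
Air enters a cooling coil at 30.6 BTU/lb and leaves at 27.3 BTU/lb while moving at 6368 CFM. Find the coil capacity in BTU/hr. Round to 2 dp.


Q = 4.5 * 6368 * (30.6 - 27.3) = 94564.80 BTU/hr

94564.80 BTU/hr


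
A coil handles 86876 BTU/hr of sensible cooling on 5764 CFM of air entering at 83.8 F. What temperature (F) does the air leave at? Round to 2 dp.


dT = 86876/(1.08*5764) = 13.9557
T_leave = 83.8 - 13.9557 = 69.84 F

69.84 F


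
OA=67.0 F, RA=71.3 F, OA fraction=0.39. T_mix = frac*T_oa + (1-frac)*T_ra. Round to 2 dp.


T_mix = 0.39*67.0 + 0.61*71.3 = 69.62 F

69.62 F


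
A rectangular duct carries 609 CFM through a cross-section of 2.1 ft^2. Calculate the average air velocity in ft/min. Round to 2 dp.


V = 609 / 2.1 = 290.00 ft/min

290.00 ft/min


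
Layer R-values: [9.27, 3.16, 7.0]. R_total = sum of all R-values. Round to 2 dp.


R_total = 9.27 + 3.16 + 7.0 = 19.43

19.43


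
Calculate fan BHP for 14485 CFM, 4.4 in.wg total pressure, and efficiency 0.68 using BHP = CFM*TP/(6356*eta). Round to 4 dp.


BHP = 14485 * 4.4 / (6356 * 0.68) = 14.7461 hp

14.7461 hp


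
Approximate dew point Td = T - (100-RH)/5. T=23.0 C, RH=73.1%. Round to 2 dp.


Td = 23.0 - (100-73.1)/5 = 17.62 C

17.62 C


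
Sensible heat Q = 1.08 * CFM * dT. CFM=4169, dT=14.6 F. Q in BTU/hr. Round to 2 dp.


Q = 1.08 * 4169 * 14.6 = 65736.79 BTU/hr

65736.79 BTU/hr


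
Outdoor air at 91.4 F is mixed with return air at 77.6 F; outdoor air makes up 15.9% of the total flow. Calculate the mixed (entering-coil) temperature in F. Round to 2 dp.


T_mix = 77.6 + (15.9/100)*(91.4-77.6) = 79.79 F

79.79 F


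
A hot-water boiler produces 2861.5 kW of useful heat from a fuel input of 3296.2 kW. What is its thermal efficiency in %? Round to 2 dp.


eta = (2861.5/3296.2)*100 = 86.81 %

86.81 %


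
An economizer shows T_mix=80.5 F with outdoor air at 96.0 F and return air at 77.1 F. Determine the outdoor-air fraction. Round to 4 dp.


frac = (80.5 - 77.1) / (96.0 - 77.1) = 0.1799

0.1799


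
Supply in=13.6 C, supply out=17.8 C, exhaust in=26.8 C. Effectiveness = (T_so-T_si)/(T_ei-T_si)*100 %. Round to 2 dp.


eff = (17.8-13.6)/(26.8-13.6)*100 = 31.82 %

31.82 %


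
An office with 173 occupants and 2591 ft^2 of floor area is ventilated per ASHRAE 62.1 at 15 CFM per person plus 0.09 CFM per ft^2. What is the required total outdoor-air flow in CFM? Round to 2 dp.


Total = 173*15 + 2591*0.09 = 2828.19 CFM

2828.19 CFM


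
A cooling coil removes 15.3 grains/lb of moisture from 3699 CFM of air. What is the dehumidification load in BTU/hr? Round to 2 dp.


Q = 0.68 * 3699 * 15.3 = 38484.40 BTU/hr

38484.40 BTU/hr


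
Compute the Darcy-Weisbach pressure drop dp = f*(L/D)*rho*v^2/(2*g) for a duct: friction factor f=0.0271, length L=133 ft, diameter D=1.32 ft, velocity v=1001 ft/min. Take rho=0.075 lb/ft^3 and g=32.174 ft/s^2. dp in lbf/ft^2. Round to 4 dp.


v_fps = 1001/60 = 16.6833 ft/s
dp = 0.0271*(133/1.32)*0.075*16.6833^2/(2*32.174) = 0.8858 lbf/ft^2

0.8858 lbf/ft^2


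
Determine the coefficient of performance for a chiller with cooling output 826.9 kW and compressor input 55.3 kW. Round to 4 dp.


COP = 826.9 / 55.3 = 14.9530

14.9530


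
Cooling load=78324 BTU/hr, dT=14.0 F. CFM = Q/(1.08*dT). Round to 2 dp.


CFM = 78324 / (1.08 * 14.0) = 5180.16

5180.16 CFM


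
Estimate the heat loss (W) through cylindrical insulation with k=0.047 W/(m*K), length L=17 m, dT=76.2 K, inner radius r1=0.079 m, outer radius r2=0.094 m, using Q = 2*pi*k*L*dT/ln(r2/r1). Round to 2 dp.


Q = 2*pi*0.047*17*76.2/ln(0.094/0.079) = 2200.47 W

2200.47 W


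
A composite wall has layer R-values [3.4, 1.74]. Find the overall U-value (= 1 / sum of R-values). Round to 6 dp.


R_total = 3.4 + 1.74 = 5.14
U = 1/5.14 = 0.194553

0.194553


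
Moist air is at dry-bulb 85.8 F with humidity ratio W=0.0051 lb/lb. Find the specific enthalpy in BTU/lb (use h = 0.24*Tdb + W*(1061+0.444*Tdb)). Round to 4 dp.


h = 0.24*85.8 + 0.0051*(1061+0.444*85.8) = 26.1974 BTU/lb

26.1974 BTU/lb


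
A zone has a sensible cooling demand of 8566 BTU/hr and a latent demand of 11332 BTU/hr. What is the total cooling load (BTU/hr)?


Qt = 8566 + 11332 = 19898 BTU/hr

19898 BTU/hr


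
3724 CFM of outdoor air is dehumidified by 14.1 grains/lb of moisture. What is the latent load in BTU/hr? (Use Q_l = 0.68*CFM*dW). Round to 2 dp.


Q = 0.68 * 3724 * 14.1 = 35705.71 BTU/hr

35705.71 BTU/hr


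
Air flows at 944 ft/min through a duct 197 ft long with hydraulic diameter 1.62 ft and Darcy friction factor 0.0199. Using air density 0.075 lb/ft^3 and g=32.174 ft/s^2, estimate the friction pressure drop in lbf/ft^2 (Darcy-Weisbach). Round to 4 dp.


v_fps = 944/60 = 15.7333 ft/s
dp = 0.0199*(197/1.62)*0.075*15.7333^2/(2*32.174) = 0.6982 lbf/ft^2

0.6982 lbf/ft^2
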